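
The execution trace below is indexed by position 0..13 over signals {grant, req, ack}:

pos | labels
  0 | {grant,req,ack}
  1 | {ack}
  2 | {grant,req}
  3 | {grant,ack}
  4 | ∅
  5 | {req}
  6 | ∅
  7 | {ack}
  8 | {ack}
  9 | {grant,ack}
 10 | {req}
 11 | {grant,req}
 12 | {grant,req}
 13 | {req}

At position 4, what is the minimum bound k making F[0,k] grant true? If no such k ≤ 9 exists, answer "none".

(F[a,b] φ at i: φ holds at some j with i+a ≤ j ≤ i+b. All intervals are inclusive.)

5

Scan j = 4,5,… for grant:
  j=4: fails
  j=5: fails
  j=6: fails
  j=7: fails
  j=8: fails
  j=9: holds
First hit at j=9, so smallest k = 9-4 = 5.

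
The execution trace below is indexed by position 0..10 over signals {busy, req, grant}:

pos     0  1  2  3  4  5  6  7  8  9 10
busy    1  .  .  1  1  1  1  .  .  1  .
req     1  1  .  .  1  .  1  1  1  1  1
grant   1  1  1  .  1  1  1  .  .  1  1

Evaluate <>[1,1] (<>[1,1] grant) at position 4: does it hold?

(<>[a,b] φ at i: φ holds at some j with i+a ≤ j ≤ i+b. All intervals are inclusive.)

Yes

Check <>[1,1] grant at each j in [5,5]:
  j=5: holds (witness at 6)
Found at j=5 → formula holds.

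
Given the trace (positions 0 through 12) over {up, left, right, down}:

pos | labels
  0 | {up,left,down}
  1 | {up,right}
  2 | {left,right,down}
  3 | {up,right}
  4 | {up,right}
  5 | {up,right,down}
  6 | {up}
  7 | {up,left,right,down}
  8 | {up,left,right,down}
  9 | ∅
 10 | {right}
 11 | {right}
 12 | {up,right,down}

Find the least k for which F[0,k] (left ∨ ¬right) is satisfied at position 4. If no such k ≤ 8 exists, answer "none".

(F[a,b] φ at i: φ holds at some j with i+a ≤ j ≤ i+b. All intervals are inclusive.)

2

Scan j = 4,5,… for (left ∨ ¬right):
  j=4: fails
  j=5: fails
  j=6: holds
First hit at j=6, so smallest k = 6-4 = 2.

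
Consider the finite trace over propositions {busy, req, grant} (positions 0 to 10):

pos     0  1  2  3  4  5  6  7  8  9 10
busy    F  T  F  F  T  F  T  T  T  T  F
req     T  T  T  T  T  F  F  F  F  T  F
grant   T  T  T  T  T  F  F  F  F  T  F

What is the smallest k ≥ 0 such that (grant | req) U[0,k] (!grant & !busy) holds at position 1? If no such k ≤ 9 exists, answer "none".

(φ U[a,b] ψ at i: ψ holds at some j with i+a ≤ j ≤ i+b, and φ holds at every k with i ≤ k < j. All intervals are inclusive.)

4

Need earliest j ≥ 1 with (!grant & !busy), and (grant | req) at every k in [1,j-1].
  j=1: rhs fails.
  j=2: rhs fails.
  j=3: rhs fails.
  j=4: rhs fails.
  j=5: rhs holds; lhs holds on [1,4]. k = 4.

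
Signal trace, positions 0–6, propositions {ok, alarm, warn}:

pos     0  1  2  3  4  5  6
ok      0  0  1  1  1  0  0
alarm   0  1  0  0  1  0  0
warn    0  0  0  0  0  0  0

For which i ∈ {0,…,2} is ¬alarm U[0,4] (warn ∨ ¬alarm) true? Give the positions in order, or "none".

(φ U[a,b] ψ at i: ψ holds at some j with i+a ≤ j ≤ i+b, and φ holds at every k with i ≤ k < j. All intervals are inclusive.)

Evaluate at each i in [0,2]:
  i=0: ✓ (rhs at j=0)
  i=1: ✗ (lhs fails at k=1 before rhs at j=2)
  i=2: ✓ (rhs at j=2)

0, 2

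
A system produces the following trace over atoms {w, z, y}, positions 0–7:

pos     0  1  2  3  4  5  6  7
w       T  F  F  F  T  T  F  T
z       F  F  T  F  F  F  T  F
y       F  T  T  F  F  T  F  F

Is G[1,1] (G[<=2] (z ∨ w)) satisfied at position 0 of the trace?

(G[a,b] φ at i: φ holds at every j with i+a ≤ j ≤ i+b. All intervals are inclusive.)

False

Check G[<=2] (z ∨ w) at every j in [1,1]:
  j=1: fails at 1
Fails at j=1 → formula fails.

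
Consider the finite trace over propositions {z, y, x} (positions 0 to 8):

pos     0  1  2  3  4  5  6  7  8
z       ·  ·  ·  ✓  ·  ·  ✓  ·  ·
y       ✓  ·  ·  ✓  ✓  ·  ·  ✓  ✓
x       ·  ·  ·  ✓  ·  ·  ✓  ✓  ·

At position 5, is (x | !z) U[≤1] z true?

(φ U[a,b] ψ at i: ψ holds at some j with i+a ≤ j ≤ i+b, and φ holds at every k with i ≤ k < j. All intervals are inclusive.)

Need some j in [5,6] with z, and (x | !z) at every k in [5,j-1].
  j=5: z false.
  j=6: z holds; (x | !z) holds at every k in [5,5] → satisfied.

Yes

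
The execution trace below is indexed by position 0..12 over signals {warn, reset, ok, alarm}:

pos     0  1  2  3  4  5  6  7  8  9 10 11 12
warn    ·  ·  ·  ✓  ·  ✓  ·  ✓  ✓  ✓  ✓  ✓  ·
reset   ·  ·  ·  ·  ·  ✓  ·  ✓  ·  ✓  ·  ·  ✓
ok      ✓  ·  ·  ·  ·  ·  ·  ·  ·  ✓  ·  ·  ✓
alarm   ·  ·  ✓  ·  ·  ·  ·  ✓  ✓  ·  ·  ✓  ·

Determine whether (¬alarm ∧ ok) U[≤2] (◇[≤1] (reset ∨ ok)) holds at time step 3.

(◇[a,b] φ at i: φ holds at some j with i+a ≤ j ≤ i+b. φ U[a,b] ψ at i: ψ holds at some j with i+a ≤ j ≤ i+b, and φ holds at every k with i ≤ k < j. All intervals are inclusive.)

No

Need some j in [3,5] with ◇[≤1] (reset ∨ ok), and (¬alarm ∧ ok) at every k in [3,j-1].
  j=3: ◇[≤1] (reset ∨ ok) — fails (none in [3,4]).
  j=4: ◇[≤1] (reset ∨ ok) holds, but (¬alarm ∧ ok) fails at k=3 → not this j.
  j=5: ◇[≤1] (reset ∨ ok) holds, but (¬alarm ∧ ok) fails at k=3 → not this j.
No j in the window works → until fails.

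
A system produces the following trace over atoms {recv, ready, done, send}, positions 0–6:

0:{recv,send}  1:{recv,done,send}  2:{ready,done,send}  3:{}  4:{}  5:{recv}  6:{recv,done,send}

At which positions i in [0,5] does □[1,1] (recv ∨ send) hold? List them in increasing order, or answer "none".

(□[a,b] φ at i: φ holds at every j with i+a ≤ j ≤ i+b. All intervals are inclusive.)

0, 1, 4, 5

Evaluate at each i in [0,5]:
  i=0: ✓ (all of [1,1])
  i=1: ✓ (all of [2,2])
  i=2: ✗ (fails at j=3)
  i=3: ✗ (fails at j=4)
  i=4: ✓ (all of [5,5])
  i=5: ✓ (all of [6,6])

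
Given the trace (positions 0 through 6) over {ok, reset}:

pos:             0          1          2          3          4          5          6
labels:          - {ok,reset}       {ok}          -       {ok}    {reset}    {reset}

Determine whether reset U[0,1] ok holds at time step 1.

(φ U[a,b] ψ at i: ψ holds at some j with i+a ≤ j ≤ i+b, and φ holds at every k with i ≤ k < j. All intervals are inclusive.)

Need some j in [1,2] with ok, and reset at every k in [1,j-1].
  j=1: ok holds; no prefix to check → satisfied.

True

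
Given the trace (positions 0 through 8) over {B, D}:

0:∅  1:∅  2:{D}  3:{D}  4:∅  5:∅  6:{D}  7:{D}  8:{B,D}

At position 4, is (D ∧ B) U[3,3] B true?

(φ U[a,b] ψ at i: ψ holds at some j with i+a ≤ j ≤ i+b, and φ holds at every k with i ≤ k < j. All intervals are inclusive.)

No

Need some j in [7,7] with B, and (D ∧ B) at every k in [4,j-1].
  j=7: B false.
No j in the window works → until fails.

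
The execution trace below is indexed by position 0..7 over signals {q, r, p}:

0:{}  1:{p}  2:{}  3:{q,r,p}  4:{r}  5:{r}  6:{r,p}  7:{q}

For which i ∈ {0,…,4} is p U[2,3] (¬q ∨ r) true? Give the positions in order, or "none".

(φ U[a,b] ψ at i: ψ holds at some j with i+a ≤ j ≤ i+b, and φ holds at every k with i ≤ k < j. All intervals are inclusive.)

none

Evaluate at each i in [0,4]:
  i=0: ✗ (lhs fails at k=0 before rhs at j=2)
  i=1: ✗ (lhs fails at k=2 before rhs at j=3)
  i=2: ✗ (lhs fails at k=2 before rhs at j=4)
  i=3: ✗ (lhs fails at k=4 before rhs at j=5)
  i=4: ✗ (lhs fails at k=4 before rhs at j=6)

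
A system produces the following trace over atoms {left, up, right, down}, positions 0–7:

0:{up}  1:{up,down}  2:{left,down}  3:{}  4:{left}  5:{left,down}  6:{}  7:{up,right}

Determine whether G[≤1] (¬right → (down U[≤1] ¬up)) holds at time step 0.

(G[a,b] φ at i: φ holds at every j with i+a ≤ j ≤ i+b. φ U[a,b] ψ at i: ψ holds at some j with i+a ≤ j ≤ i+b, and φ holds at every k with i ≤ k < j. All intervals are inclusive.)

Check (¬right → (down U[≤1] ¬up)) at every j in [0,1]:
  j=0: antecedent true; consequent fails → ✗
  j=1: antecedent true; consequent holds → ✓
Fails at j=0 → formula fails.

Does not hold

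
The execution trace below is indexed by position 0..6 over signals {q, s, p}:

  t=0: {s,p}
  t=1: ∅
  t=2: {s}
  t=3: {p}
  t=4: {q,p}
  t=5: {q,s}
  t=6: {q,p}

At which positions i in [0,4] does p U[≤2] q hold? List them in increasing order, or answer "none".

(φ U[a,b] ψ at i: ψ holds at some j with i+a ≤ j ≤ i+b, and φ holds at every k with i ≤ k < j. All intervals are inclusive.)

3, 4

Evaluate at each i in [0,4]:
  i=0: ✗ (no rhs in [0,2])
  i=1: ✗ (no rhs in [1,3])
  i=2: ✗ (lhs fails at k=2 before rhs at j=4)
  i=3: ✓ (rhs at j=4; lhs holds on [3,3])
  i=4: ✓ (rhs at j=4)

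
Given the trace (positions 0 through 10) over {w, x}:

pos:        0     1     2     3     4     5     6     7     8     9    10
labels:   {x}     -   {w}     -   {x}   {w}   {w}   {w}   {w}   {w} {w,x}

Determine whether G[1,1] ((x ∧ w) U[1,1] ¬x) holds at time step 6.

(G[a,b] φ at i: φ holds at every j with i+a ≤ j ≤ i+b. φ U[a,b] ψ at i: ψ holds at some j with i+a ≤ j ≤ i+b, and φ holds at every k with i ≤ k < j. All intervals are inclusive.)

Check ((x ∧ w) U[1,1] ¬x) at every j in [7,7]:
  j=7: fails
Fails at j=7 → formula fails.

False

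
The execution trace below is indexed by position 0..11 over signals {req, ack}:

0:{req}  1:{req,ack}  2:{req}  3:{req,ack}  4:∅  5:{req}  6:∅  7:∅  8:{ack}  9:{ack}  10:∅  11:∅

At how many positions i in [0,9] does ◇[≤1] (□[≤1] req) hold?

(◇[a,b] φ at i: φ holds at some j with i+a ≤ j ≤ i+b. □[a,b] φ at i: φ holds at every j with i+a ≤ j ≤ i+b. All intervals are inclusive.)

Evaluate at each i in [0,9]:
  i=0: ✓ (witness j=0)
  i=1: ✓ (witness j=1)
  i=2: ✓ (witness j=2)
  i=3: ✗ (none in [3,4])
  i=4: ✗ (none in [4,5])
  i=5: ✗ (none in [5,6])
  i=6: ✗ (none in [6,7])
  i=7: ✗ (none in [7,8])
  i=8: ✗ (none in [8,9])
  i=9: ✗ (none in [9,10])
Positions where it holds: {0, 1, 2} → 3.

3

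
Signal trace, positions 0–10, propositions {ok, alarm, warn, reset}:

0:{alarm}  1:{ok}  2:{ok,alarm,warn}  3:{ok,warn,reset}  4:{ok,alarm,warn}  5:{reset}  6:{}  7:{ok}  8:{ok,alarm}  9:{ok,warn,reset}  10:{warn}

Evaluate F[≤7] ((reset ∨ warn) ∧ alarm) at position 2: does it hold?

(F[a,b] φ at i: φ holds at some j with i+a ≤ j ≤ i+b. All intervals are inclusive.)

Check ((reset ∨ warn) ∧ alarm) at each j in [2,9]:
  j=2: true
  j=3: false
  j=4: true
  j=5: false
  j=6: false
  j=7: false
  j=8: false
  j=9: false
Found at j=2 → formula holds.

Yes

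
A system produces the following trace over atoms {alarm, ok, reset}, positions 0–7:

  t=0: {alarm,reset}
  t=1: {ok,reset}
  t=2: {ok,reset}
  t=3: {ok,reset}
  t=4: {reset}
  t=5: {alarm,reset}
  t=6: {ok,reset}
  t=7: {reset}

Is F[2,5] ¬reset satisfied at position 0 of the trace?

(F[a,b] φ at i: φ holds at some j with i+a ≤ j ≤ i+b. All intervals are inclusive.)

Check ¬reset at each j in [2,5]:
  j=2: false
  j=3: false
  j=4: false
  j=5: false
No position in the window satisfies it → formula fails.

Does not hold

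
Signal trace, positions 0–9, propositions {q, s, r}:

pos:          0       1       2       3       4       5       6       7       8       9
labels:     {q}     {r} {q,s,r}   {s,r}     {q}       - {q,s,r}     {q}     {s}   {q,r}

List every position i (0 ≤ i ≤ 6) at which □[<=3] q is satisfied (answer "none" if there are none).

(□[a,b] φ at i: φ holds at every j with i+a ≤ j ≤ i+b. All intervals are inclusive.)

Evaluate at each i in [0,6]:
  i=0: ✗ (fails at j=1)
  i=1: ✗ (fails at j=1)
  i=2: ✗ (fails at j=3)
  i=3: ✗ (fails at j=3)
  i=4: ✗ (fails at j=5)
  i=5: ✗ (fails at j=5)
  i=6: ✗ (fails at j=8)

none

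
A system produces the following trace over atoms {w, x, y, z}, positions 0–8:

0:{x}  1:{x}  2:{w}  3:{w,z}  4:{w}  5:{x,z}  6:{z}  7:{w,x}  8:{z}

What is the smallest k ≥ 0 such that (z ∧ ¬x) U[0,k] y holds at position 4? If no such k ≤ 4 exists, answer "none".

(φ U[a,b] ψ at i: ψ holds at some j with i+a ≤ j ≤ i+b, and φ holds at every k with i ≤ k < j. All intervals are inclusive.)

Need earliest j ≥ 4 with y, and (z ∧ ¬x) at every k in [4,j-1].
  j=4: rhs fails.
  j=5: rhs fails.
  j=6: rhs fails.
  j=7: rhs fails.
  j=8: rhs fails.
No witness within the range → none.

none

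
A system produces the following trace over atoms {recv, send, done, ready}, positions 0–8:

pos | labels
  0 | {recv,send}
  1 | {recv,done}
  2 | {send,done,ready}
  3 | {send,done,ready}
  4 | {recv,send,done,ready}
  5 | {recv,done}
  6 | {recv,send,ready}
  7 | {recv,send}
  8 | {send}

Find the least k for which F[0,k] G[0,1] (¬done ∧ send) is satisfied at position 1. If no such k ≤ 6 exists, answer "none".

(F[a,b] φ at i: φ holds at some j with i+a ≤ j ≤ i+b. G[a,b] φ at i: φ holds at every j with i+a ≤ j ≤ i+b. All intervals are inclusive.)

5

Scan j = 1,2,… for G[0,1] (¬done ∧ send):
  j=1: fails
  j=2: fails
  j=3: fails
  j=4: fails
  j=5: fails
  j=6: holds
First hit at j=6, so smallest k = 6-1 = 5.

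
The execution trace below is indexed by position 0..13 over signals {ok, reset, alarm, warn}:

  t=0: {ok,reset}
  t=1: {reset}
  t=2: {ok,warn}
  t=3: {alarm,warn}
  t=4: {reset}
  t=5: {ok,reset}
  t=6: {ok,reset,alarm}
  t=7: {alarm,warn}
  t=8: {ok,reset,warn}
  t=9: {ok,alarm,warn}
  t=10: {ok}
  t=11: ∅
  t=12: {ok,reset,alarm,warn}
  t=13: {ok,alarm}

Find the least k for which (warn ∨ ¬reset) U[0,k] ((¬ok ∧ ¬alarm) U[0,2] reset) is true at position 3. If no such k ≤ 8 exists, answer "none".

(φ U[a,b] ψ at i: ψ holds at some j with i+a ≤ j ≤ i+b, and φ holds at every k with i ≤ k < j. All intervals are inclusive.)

1

Need earliest j ≥ 3 with ((¬ok ∧ ¬alarm) U[0,2] reset), and (warn ∨ ¬reset) at every k in [3,j-1].
  j=3: rhs fails.
  j=4: rhs holds; lhs holds on [3,3]. k = 1.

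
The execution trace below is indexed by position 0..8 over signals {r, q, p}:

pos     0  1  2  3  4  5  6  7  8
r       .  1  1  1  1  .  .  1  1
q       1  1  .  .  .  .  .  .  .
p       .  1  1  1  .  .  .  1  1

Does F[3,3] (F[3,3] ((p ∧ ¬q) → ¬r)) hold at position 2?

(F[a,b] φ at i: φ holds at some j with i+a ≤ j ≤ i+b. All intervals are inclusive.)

False

Check F[3,3] ((p ∧ ¬q) → ¬r) at each j in [5,5]:
  j=5: fails (none in [8,8])
No position in the window satisfies it → formula fails.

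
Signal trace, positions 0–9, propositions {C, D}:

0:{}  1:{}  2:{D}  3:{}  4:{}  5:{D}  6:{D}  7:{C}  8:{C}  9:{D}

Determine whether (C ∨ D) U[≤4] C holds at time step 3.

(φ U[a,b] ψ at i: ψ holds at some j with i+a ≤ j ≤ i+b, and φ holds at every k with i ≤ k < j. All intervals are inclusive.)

Need some j in [3,7] with C, and (C ∨ D) at every k in [3,j-1].
  j=3: C false.
  j=4: C false.
  j=5: C false.
  j=6: C false.
  j=7: C holds, but (C ∨ D) fails at k=3 → not this j.
No j in the window works → until fails.

Does not hold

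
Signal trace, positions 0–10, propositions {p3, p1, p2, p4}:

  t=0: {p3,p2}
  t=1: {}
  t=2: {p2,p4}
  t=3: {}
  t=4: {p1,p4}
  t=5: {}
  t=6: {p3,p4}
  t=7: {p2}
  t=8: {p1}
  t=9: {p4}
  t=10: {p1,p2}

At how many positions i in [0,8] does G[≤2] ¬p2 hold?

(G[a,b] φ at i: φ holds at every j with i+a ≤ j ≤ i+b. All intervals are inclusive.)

Evaluate at each i in [0,8]:
  i=0: ✗ (fails at j=0)
  i=1: ✗ (fails at j=2)
  i=2: ✗ (fails at j=2)
  i=3: ✓ (all of [3,5])
  i=4: ✓ (all of [4,6])
  i=5: ✗ (fails at j=7)
  i=6: ✗ (fails at j=7)
  i=7: ✗ (fails at j=7)
  i=8: ✗ (fails at j=10)
Positions where it holds: {3, 4} → 2.

2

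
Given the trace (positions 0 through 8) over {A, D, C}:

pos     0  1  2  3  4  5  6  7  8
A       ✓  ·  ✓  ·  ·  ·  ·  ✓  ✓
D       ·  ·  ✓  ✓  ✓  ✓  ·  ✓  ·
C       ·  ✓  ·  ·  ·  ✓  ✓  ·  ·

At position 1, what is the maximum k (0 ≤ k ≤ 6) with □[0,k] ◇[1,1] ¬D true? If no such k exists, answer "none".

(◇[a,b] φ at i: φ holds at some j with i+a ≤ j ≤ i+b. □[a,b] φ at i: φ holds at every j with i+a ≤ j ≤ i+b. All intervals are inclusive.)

none

◇[1,1] ¬D must hold from j=1 onward; find where it first fails.
  j=1: fails → no k works.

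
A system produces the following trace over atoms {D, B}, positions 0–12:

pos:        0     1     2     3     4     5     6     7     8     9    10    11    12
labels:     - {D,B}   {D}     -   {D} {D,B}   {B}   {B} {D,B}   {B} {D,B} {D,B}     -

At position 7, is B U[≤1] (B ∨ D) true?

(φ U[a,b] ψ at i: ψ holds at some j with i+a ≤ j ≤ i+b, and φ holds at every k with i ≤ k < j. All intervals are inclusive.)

True

Need some j in [7,8] with (B ∨ D), and B at every k in [7,j-1].
  j=7: (B ∨ D) holds; no prefix to check → satisfied.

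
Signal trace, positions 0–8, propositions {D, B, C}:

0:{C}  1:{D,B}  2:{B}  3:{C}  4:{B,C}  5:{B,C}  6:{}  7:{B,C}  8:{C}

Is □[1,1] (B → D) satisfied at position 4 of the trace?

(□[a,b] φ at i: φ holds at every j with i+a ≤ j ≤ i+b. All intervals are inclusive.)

Check (B → D) at every j in [5,5]:
  j=5: antecedent true; consequent false → ✗
Fails at j=5 → formula fails.

Does not hold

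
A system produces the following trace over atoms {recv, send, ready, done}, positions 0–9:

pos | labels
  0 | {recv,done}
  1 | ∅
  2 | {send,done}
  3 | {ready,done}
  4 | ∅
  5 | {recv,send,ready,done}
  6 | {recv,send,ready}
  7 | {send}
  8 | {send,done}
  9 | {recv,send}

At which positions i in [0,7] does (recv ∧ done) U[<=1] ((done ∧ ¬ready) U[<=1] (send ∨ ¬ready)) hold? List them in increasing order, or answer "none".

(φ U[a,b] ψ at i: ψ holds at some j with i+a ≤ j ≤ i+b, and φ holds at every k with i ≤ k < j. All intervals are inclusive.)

Evaluate at each i in [0,7]:
  i=0: ✓ (rhs at j=0)
  i=1: ✓ (rhs at j=1)
  i=2: ✓ (rhs at j=2)
  i=3: ✗ (lhs fails at k=3 before rhs at j=4)
  i=4: ✓ (rhs at j=4)
  i=5: ✓ (rhs at j=5)
  i=6: ✓ (rhs at j=6)
  i=7: ✓ (rhs at j=7)

0, 1, 2, 4, 5, 6, 7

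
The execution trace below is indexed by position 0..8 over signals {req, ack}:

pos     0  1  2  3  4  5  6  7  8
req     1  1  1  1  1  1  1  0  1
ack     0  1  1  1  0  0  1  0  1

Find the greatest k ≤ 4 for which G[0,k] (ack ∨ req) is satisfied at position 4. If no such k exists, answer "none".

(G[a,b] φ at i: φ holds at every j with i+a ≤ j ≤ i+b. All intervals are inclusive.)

(ack ∨ req) must hold from j=4 onward; find where it first fails.
  j=4: holds
  j=5: holds
  j=6: holds
  j=7: fails
Holds on [4,6], so largest k = 2.

2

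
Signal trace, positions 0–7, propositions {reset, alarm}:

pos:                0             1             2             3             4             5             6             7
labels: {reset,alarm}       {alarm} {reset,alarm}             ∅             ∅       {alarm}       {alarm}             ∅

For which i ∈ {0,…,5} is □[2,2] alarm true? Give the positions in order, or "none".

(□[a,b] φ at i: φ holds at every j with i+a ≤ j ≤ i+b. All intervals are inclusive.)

Evaluate at each i in [0,5]:
  i=0: ✓ (all of [2,2])
  i=1: ✗ (fails at j=3)
  i=2: ✗ (fails at j=4)
  i=3: ✓ (all of [5,5])
  i=4: ✓ (all of [6,6])
  i=5: ✗ (fails at j=7)

0, 3, 4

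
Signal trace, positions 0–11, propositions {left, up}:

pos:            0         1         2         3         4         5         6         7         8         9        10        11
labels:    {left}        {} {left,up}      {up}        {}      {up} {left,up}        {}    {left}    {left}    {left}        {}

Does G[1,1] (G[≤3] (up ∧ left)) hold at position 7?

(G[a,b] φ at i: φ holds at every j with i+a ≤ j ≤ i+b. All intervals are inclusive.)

Does not hold

Check G[≤3] (up ∧ left) at every j in [8,8]:
  j=8: fails at 8
Fails at j=8 → formula fails.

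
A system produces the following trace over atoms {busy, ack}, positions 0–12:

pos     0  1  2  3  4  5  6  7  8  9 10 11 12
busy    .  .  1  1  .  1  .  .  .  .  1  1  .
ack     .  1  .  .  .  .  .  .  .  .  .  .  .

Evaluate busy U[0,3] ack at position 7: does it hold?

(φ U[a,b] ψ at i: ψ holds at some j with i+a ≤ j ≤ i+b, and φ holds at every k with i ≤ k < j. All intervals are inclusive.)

Need some j in [7,10] with ack, and busy at every k in [7,j-1].
  j=7: ack false.
  j=8: ack false.
  j=9: ack false.
  j=10: ack false.
No j in the window works → until fails.

No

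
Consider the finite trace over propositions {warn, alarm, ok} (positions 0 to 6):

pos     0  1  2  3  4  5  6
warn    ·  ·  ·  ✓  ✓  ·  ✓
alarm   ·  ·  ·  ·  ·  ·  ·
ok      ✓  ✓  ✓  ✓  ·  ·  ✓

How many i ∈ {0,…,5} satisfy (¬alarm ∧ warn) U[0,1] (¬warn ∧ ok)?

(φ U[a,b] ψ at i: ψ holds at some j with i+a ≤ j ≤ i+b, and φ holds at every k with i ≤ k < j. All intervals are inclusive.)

3

Evaluate at each i in [0,5]:
  i=0: ✓ (rhs at j=0)
  i=1: ✓ (rhs at j=1)
  i=2: ✓ (rhs at j=2)
  i=3: ✗ (no rhs in [3,4])
  i=4: ✗ (no rhs in [4,5])
  i=5: ✗ (no rhs in [5,6])
Positions where it holds: {0, 1, 2} → 3.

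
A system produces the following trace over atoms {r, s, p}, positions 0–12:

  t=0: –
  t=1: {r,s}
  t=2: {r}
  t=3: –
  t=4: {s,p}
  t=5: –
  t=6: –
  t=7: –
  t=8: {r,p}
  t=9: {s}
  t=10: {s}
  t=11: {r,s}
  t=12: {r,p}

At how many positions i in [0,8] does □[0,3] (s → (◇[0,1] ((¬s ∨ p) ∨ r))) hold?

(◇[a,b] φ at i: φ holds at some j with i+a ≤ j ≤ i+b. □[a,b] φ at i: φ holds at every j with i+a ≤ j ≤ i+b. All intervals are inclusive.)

6

Evaluate at each i in [0,8]:
  i=0: ✓ (all of [0,3])
  i=1: ✓ (all of [1,4])
  i=2: ✓ (all of [2,5])
  i=3: ✓ (all of [3,6])
  i=4: ✓ (all of [4,7])
  i=5: ✓ (all of [5,8])
  i=6: ✗ (fails at j=9)
  i=7: ✗ (fails at j=9)
  i=8: ✗ (fails at j=9)
Positions where it holds: {0, 1, 2, 3, 4, 5} → 6.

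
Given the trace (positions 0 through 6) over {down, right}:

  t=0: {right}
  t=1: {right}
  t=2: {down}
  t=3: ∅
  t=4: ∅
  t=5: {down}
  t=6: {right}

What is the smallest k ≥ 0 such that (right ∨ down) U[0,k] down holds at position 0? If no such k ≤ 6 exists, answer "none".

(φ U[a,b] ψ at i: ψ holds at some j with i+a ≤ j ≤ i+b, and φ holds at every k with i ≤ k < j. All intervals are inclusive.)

2

Need earliest j ≥ 0 with down, and (right ∨ down) at every k in [0,j-1].
  j=0: rhs fails.
  j=1: rhs fails.
  j=2: rhs holds; lhs holds on [0,1]. k = 2.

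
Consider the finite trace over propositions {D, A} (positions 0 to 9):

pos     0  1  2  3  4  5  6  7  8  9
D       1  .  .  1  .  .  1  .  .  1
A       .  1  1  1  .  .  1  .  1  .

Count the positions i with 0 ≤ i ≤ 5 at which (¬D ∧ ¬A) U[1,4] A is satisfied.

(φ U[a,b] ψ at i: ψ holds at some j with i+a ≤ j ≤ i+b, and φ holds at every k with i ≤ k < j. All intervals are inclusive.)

Evaluate at each i in [0,5]:
  i=0: ✗ (lhs fails at k=0 before rhs at j=1)
  i=1: ✗ (lhs fails at k=1 before rhs at j=2)
  i=2: ✗ (lhs fails at k=2 before rhs at j=3)
  i=3: ✗ (lhs fails at k=3 before rhs at j=6)
  i=4: ✓ (rhs at j=6; lhs holds on [4,5])
  i=5: ✓ (rhs at j=6; lhs holds on [5,5])
Positions where it holds: {4, 5} → 2.

2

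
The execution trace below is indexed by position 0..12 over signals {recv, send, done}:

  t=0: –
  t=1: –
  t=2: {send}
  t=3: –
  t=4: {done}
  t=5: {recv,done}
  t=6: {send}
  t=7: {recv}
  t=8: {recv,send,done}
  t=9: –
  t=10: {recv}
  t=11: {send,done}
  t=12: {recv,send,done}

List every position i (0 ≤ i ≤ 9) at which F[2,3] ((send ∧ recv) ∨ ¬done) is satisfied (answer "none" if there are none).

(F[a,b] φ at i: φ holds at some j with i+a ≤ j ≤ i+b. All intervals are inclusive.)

0, 1, 3, 4, 5, 6, 7, 8, 9

Evaluate at each i in [0,9]:
  i=0: ✓ (witness j=2)
  i=1: ✓ (witness j=3)
  i=2: ✗ (none in [4,5])
  i=3: ✓ (witness j=6)
  i=4: ✓ (witness j=6)
  i=5: ✓ (witness j=7)
  i=6: ✓ (witness j=8)
  i=7: ✓ (witness j=9)
  i=8: ✓ (witness j=10)
  i=9: ✓ (witness j=12)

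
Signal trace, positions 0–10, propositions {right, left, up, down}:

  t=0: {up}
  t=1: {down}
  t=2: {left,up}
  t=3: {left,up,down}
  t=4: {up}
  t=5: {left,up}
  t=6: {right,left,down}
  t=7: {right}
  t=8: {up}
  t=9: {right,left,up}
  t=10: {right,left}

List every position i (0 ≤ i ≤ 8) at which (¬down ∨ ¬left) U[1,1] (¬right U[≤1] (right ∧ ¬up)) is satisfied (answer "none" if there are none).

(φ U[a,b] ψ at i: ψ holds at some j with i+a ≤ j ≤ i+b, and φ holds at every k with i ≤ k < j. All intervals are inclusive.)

4, 5

Evaluate at each i in [0,8]:
  i=0: ✗ (no rhs in [1,1])
  i=1: ✗ (no rhs in [2,2])
  i=2: ✗ (no rhs in [3,3])
  i=3: ✗ (no rhs in [4,4])
  i=4: ✓ (rhs at j=5; lhs holds on [4,4])
  i=5: ✓ (rhs at j=6; lhs holds on [5,5])
  i=6: ✗ (lhs fails at k=6 before rhs at j=7)
  i=7: ✗ (no rhs in [8,8])
  i=8: ✗ (no rhs in [9,9])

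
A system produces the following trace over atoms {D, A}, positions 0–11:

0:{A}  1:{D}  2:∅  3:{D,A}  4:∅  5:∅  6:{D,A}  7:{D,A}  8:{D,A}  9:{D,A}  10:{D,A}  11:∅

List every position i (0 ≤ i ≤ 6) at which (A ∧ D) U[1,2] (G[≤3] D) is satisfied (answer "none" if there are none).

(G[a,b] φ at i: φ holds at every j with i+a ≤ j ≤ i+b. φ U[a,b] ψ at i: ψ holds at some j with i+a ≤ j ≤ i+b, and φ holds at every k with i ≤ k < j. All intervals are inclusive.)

Evaluate at each i in [0,6]:
  i=0: ✗ (no rhs in [1,2])
  i=1: ✗ (no rhs in [2,3])
  i=2: ✗ (no rhs in [3,4])
  i=3: ✗ (no rhs in [4,5])
  i=4: ✗ (lhs fails at k=4 before rhs at j=6)
  i=5: ✗ (lhs fails at k=5 before rhs at j=6)
  i=6: ✓ (rhs at j=7; lhs holds on [6,6])

6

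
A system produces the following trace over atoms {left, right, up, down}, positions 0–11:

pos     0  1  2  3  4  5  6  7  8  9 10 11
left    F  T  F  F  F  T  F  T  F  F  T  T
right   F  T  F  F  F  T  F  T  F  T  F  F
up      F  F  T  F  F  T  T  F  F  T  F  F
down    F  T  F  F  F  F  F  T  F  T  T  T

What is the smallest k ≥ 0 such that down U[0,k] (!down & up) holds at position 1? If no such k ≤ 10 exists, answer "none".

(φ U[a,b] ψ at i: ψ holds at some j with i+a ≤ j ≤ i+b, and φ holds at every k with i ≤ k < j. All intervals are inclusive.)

1

Need earliest j ≥ 1 with (!down & up), and down at every k in [1,j-1].
  j=1: rhs fails.
  j=2: rhs holds; lhs holds on [1,1]. k = 1.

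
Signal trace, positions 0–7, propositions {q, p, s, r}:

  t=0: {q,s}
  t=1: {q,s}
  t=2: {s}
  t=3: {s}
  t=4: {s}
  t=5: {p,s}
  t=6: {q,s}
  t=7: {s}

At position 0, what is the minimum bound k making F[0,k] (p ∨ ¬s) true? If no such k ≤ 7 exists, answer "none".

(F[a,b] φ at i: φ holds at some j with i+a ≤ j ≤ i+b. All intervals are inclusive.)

5

Scan j = 0,1,… for (p ∨ ¬s):
  j=0: fails
  j=1: fails
  j=2: fails
  j=3: fails
  j=4: fails
  j=5: holds
First hit at j=5, so smallest k = 5-0 = 5.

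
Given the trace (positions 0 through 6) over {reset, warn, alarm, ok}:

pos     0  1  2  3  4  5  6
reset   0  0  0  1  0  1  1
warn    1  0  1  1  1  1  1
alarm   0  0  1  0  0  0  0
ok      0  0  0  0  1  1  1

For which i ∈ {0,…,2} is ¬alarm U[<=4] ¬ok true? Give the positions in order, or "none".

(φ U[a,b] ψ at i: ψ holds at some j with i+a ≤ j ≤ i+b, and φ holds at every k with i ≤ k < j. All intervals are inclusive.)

Evaluate at each i in [0,2]:
  i=0: ✓ (rhs at j=0)
  i=1: ✓ (rhs at j=1)
  i=2: ✓ (rhs at j=2)

0, 1, 2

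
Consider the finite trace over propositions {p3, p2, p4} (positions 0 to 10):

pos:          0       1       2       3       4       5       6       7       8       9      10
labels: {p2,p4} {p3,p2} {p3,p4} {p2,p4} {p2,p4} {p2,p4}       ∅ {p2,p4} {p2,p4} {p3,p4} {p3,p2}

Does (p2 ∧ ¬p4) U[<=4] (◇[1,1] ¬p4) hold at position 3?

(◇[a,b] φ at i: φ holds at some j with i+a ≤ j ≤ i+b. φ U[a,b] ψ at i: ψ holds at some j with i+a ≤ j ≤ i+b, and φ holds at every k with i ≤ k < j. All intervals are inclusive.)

Does not hold

Need some j in [3,7] with ◇[1,1] ¬p4, and (p2 ∧ ¬p4) at every k in [3,j-1].
  j=3: ◇[1,1] ¬p4 — fails (none in [4,4]).
  j=4: ◇[1,1] ¬p4 — fails (none in [5,5]).
  j=5: ◇[1,1] ¬p4 holds, but (p2 ∧ ¬p4) fails at k=3 → not this j.
  j=6: ◇[1,1] ¬p4 — fails (none in [7,7]).
  j=7: ◇[1,1] ¬p4 — fails (none in [8,8]).
No j in the window works → until fails.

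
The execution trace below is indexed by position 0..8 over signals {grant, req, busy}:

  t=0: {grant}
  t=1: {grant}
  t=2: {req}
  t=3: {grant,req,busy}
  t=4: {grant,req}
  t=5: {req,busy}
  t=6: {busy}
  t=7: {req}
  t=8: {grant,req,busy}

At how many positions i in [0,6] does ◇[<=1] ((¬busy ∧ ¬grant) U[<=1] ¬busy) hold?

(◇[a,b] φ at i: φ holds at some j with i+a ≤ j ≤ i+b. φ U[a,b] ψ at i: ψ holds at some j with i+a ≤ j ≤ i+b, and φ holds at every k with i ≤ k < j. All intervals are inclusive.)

6

Evaluate at each i in [0,6]:
  i=0: ✓ (witness j=0)
  i=1: ✓ (witness j=1)
  i=2: ✓ (witness j=2)
  i=3: ✓ (witness j=4)
  i=4: ✓ (witness j=4)
  i=5: ✗ (none in [5,6])
  i=6: ✓ (witness j=7)
Positions where it holds: {0, 1, 2, 3, 4, 6} → 6.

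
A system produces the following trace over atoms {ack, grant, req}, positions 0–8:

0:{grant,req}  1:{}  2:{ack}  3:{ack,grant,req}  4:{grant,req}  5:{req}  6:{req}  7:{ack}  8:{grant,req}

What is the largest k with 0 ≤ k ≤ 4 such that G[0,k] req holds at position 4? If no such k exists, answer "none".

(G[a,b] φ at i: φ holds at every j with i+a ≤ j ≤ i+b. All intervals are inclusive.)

req must hold from j=4 onward; find where it first fails.
  j=4: holds
  j=5: holds
  j=6: holds
  j=7: fails
Holds on [4,6], so largest k = 2.

2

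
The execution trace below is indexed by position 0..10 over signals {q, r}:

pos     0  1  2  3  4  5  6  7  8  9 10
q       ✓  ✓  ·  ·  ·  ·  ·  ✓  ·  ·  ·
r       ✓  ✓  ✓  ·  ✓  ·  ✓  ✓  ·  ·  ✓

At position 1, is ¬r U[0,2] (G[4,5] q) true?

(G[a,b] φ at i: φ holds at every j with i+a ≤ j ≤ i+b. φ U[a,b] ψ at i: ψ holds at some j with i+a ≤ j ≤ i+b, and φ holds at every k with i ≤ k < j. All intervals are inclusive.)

False

Need some j in [1,3] with G[4,5] q, and ¬r at every k in [1,j-1].
  j=1: G[4,5] q — fails at 5.
  j=2: G[4,5] q — fails at 6.
  j=3: G[4,5] q — fails at 8.
No j in the window works → until fails.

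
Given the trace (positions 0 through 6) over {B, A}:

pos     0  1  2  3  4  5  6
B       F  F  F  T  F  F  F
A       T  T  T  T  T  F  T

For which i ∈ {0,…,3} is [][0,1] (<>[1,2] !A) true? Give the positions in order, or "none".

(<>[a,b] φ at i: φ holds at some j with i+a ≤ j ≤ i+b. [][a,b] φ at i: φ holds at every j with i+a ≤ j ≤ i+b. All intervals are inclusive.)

Evaluate at each i in [0,3]:
  i=0: ✗ (fails at j=0)
  i=1: ✗ (fails at j=1)
  i=2: ✗ (fails at j=2)
  i=3: ✓ (all of [3,4])

3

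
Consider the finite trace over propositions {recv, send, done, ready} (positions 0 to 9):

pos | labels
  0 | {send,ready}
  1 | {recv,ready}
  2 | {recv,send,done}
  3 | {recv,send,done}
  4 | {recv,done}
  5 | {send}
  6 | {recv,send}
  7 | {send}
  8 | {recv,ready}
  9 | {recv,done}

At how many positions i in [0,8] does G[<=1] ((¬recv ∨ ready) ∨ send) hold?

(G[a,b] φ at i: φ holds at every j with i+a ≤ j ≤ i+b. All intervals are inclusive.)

6

Evaluate at each i in [0,8]:
  i=0: ✓ (all of [0,1])
  i=1: ✓ (all of [1,2])
  i=2: ✓ (all of [2,3])
  i=3: ✗ (fails at j=4)
  i=4: ✗ (fails at j=4)
  i=5: ✓ (all of [5,6])
  i=6: ✓ (all of [6,7])
  i=7: ✓ (all of [7,8])
  i=8: ✗ (fails at j=9)
Positions where it holds: {0, 1, 2, 5, 6, 7} → 6.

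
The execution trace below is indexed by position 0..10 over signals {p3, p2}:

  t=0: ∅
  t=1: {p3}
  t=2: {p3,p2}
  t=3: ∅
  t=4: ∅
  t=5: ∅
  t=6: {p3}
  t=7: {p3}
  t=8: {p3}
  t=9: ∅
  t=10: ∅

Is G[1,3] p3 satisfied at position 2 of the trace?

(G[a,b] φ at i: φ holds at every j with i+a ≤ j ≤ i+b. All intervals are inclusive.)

False

Check p3 at every j in [3,5]:
  j=3: false
  j=4: false
  j=5: false
Fails at j=3 → formula fails.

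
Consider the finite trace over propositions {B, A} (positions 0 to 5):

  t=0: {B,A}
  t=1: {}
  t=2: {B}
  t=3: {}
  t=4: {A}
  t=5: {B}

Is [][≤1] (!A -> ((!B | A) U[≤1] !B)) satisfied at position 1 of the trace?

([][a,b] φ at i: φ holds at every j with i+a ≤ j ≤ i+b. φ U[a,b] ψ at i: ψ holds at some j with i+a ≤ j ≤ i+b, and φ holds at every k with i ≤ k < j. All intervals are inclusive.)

No

Check (!A -> ((!B | A) U[≤1] !B)) at every j in [1,2]:
  j=1: antecedent true; consequent holds → ✓
  j=2: antecedent true; consequent fails → ✗
Fails at j=2 → formula fails.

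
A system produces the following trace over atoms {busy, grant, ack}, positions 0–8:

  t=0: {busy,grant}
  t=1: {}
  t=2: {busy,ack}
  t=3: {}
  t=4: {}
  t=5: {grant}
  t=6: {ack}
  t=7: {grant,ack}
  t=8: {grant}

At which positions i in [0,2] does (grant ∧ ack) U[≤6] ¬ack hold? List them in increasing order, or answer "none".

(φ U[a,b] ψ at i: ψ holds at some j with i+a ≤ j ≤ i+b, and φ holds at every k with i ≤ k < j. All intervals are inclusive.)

Evaluate at each i in [0,2]:
  i=0: ✓ (rhs at j=0)
  i=1: ✓ (rhs at j=1)
  i=2: ✗ (lhs fails at k=2 before rhs at j=3)

0, 1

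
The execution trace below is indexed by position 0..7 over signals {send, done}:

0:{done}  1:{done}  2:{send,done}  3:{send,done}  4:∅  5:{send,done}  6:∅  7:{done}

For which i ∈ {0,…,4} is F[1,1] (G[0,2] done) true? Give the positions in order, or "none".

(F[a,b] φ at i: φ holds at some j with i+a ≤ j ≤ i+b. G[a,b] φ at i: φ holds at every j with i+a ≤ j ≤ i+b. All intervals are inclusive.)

Evaluate at each i in [0,4]:
  i=0: ✓ (witness j=1)
  i=1: ✗ (none in [2,2])
  i=2: ✗ (none in [3,3])
  i=3: ✗ (none in [4,4])
  i=4: ✗ (none in [5,5])

0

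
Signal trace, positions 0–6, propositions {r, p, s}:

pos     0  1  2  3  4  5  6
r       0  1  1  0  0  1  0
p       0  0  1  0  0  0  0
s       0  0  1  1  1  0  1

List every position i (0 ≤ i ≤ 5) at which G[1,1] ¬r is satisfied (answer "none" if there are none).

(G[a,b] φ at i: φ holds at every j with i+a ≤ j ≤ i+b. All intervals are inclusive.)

Evaluate at each i in [0,5]:
  i=0: ✗ (fails at j=1)
  i=1: ✗ (fails at j=2)
  i=2: ✓ (all of [3,3])
  i=3: ✓ (all of [4,4])
  i=4: ✗ (fails at j=5)
  i=5: ✓ (all of [6,6])

2, 3, 5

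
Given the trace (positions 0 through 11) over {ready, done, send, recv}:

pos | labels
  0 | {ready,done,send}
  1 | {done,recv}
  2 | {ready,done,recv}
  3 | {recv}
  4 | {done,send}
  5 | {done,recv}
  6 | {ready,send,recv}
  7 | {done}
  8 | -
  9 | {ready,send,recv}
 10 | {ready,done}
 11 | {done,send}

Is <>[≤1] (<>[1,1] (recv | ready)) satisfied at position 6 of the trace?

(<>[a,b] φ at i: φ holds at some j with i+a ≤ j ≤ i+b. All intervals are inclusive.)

Check <>[1,1] (recv | ready) at each j in [6,7]:
  j=6: fails (none in [7,7])
  j=7: fails (none in [8,8])
No position in the window satisfies it → formula fails.

Does not hold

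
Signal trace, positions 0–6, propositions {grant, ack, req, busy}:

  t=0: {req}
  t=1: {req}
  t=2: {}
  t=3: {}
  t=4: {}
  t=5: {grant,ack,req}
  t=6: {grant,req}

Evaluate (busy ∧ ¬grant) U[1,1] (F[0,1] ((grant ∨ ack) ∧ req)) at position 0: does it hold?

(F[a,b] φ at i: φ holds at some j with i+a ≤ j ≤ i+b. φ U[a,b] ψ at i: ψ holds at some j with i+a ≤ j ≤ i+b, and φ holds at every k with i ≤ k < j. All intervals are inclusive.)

Does not hold

Need some j in [1,1] with F[0,1] ((grant ∨ ack) ∧ req), and (busy ∧ ¬grant) at every k in [0,j-1].
  j=1: F[0,1] ((grant ∨ ack) ∧ req) — fails (none in [1,2]).
No j in the window works → until fails.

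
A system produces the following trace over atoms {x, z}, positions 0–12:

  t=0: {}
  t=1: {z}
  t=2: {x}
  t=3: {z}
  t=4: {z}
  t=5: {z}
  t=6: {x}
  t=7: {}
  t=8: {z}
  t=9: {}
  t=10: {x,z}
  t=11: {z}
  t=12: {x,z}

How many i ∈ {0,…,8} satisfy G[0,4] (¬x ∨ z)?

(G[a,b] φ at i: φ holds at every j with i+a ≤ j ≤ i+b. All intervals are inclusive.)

Evaluate at each i in [0,8]:
  i=0: ✗ (fails at j=2)
  i=1: ✗ (fails at j=2)
  i=2: ✗ (fails at j=2)
  i=3: ✗ (fails at j=6)
  i=4: ✗ (fails at j=6)
  i=5: ✗ (fails at j=6)
  i=6: ✗ (fails at j=6)
  i=7: ✓ (all of [7,11])
  i=8: ✓ (all of [8,12])
Positions where it holds: {7, 8} → 2.

2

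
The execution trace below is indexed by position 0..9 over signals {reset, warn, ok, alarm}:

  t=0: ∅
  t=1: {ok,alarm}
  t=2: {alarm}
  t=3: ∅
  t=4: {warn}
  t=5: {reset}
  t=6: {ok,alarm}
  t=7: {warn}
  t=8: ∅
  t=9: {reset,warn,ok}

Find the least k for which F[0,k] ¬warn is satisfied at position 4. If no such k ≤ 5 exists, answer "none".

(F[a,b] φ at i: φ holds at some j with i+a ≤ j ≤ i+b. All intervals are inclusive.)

1

Scan j = 4,5,… for ¬warn:
  j=4: fails
  j=5: holds
First hit at j=5, so smallest k = 5-4 = 1.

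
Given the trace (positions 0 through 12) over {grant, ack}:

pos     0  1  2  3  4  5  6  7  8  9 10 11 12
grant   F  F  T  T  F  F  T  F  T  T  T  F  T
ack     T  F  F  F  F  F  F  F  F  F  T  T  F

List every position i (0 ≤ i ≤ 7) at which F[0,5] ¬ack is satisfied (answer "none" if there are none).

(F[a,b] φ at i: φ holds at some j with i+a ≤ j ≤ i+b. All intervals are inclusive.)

Evaluate at each i in [0,7]:
  i=0: ✓ (witness j=1)
  i=1: ✓ (witness j=1)
  i=2: ✓ (witness j=2)
  i=3: ✓ (witness j=3)
  i=4: ✓ (witness j=4)
  i=5: ✓ (witness j=5)
  i=6: ✓ (witness j=6)
  i=7: ✓ (witness j=7)

0, 1, 2, 3, 4, 5, 6, 7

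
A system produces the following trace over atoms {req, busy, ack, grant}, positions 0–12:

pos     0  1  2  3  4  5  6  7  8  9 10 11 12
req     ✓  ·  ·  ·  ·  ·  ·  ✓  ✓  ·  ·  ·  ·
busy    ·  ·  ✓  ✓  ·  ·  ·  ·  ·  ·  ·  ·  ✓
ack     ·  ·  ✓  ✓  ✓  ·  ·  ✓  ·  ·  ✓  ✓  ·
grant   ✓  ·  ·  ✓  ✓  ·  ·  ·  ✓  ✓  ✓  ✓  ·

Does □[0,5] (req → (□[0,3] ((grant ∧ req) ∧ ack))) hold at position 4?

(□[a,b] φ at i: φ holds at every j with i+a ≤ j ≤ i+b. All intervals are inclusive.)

Check (req → (□[0,3] ((grant ∧ req) ∧ ack))) at every j in [4,9]:
  j=4: antecedent false → ✓
  j=5: antecedent false → ✓
  j=6: antecedent false → ✓
  j=7: antecedent true; consequent fails at 7 → ✗
  j=8: antecedent true; consequent fails at 8 → ✗
  j=9: antecedent false → ✓
Fails at j=7 → formula fails.

No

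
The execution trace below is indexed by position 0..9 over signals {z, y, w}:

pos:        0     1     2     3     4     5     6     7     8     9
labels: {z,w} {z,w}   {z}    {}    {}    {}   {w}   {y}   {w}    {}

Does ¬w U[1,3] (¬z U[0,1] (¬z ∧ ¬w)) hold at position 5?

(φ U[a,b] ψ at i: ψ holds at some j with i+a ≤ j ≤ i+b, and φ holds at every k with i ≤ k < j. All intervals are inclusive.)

True

Need some j in [6,8] with (¬z U[0,1] (¬z ∧ ¬w)), and ¬w at every k in [5,j-1].
  j=6: (¬z U[0,1] (¬z ∧ ¬w)) holds; ¬w holds at every k in [5,5] → satisfied.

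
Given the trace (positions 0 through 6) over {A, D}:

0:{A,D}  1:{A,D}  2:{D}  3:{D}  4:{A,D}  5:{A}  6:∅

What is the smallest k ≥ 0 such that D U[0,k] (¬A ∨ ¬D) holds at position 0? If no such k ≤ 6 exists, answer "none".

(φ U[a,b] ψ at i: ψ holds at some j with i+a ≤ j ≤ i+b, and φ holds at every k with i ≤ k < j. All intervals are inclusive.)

Need earliest j ≥ 0 with (¬A ∨ ¬D), and D at every k in [0,j-1].
  j=0: rhs fails.
  j=1: rhs fails.
  j=2: rhs holds; lhs holds on [0,1]. k = 2.

2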